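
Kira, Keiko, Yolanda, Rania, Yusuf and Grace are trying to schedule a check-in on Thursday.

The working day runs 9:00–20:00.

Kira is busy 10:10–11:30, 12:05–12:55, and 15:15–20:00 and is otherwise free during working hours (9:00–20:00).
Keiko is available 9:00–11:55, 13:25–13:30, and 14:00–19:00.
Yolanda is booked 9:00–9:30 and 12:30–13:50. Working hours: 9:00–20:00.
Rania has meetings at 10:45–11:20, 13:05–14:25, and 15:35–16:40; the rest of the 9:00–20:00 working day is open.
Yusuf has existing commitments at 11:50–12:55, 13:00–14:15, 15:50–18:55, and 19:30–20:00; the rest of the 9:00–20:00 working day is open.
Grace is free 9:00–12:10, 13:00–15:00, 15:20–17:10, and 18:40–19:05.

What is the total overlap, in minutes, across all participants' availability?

Kira free within 09:00–20:00: 09:00–10:10, 11:30–12:05, 12:55–15:15.
Yolanda free within 09:00–20:00: 09:30–12:30, 13:50–20:00.
Rania free within 09:00–20:00: 09:00–10:45, 11:20–13:05, 14:25–15:35, 16:40–20:00.
Yusuf free within 09:00–20:00: 09:00–11:50, 12:55–13:00, 14:15–15:50, 18:55–19:30.
Kira ∩ Keiko: 09:00–10:10, 11:30–11:55, 13:25–13:30, 14:00–15:15.
Kira ∩ Keiko ∩ Yolanda: 09:30–10:10, 11:30–11:55, 14:00–15:15.
Kira ∩ Keiko ∩ Yolanda ∩ Rania: 09:30–10:10, 11:30–11:55, 14:25–15:15.
Kira ∩ Keiko ∩ Yolanda ∩ Rania ∩ Yusuf: 09:30–10:10, 11:30–11:50, 14:25–15:15.
Kira ∩ Keiko ∩ Yolanda ∩ Rania ∩ Yusuf ∩ Grace: 09:30–10:10, 11:30–11:50, 14:25–15:00.
Total common minutes: 40 + 20 + 35 = 95.

95 minutes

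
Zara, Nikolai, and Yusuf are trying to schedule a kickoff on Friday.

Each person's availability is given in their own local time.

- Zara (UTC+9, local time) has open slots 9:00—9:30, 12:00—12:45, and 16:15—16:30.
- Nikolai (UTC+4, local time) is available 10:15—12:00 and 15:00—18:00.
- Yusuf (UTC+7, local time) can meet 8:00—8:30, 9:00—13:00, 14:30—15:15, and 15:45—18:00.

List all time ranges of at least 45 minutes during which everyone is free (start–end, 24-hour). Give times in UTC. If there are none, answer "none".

none

Zara → UTC: 00:00–00:30, 03:00–03:45, 07:15–07:30.
Nikolai → UTC: 06:15–08:00, 11:00–14:00.
Yusuf → UTC: 01:00–01:30, 02:00–06:00, 07:30–08:15, 08:45–11:00.
Zara ∩ Nikolai: 07:15–07:30.
Zara ∩ Nikolai ∩ Yusuf: (none).
Windows ≥ 45 min: (none).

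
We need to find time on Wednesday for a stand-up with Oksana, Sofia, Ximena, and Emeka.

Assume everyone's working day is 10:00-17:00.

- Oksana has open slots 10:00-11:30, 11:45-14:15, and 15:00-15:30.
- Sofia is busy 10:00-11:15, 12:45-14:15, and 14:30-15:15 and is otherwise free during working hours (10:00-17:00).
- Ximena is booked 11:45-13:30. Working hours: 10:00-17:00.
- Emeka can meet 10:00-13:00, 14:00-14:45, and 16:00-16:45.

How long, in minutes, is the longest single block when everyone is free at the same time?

15 minutes

Sofia free within 10:00–17:00: 11:15–12:45, 14:15–14:30, 15:15–17:00.
Ximena free within 10:00–17:00: 10:00–11:45, 13:30–17:00.
Oksana ∩ Sofia: 11:15–11:30, 11:45–12:45, 15:15–15:30.
Oksana ∩ Sofia ∩ Ximena: 11:15–11:30, 15:15–15:30.
Oksana ∩ Sofia ∩ Ximena ∩ Emeka: 11:15–11:30.
Single common window of 15 minutes.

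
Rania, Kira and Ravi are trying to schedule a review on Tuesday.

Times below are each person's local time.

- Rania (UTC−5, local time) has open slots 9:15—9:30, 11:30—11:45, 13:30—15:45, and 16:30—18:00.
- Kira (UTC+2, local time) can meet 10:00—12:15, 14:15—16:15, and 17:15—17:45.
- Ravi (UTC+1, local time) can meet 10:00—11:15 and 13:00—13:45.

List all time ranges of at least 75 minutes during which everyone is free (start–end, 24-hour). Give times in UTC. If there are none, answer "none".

Rania → UTC: 14:15–14:30, 16:30–16:45, 18:30–20:45, 21:30–23:00.
Kira → UTC: 08:00–10:15, 12:15–14:15, 15:15–15:45.
Ravi → UTC: 09:00–10:15, 12:00–12:45.
Rania ∩ Kira: (none).
Rania ∩ Kira ∩ Ravi: (none).
Windows ≥ 75 min: (none).

none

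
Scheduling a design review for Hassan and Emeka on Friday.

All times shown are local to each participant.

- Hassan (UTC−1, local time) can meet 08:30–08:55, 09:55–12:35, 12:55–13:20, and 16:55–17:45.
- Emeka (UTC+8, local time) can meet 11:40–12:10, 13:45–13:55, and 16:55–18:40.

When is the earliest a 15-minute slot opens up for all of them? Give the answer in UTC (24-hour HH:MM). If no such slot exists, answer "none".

Hassan → UTC: 09:30–09:55, 10:55–13:35, 13:55–14:20, 17:55–18:45.
Emeka → UTC: 03:40–04:10, 05:45–05:55, 08:55–10:40.
Hassan ∩ Emeka: 09:30–09:55.
Windows ≥ 15 min: 09:30–09:55.
Earliest such window starts at 09:30.

09:30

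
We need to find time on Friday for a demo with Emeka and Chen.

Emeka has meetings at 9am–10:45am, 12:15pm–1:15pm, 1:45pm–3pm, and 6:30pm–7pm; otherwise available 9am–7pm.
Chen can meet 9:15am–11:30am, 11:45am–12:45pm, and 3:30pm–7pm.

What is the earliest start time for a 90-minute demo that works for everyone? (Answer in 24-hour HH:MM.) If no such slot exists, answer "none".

Emeka free within 09:00–19:00: 10:45–12:15, 13:15–13:45, 15:00–18:30.
Emeka ∩ Chen: 10:45–11:30, 11:45–12:15, 15:30–18:30.
Windows ≥ 90 min: 15:30–18:30.
Earliest such window starts at 15:30.

15:30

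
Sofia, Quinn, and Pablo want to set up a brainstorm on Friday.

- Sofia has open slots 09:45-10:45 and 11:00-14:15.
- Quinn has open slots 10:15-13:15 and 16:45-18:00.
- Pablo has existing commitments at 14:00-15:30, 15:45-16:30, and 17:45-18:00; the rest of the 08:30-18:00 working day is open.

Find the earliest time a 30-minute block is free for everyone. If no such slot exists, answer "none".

Pablo free within 08:30–18:00: 08:30–14:00, 15:30–15:45, 16:30–17:45.
Sofia ∩ Quinn: 10:15–10:45, 11:00–13:15.
Sofia ∩ Quinn ∩ Pablo: 10:15–10:45, 11:00–13:15.
Windows ≥ 30 min: 10:15–10:45, 11:00–13:15.
Earliest such window starts at 10:15.

10:15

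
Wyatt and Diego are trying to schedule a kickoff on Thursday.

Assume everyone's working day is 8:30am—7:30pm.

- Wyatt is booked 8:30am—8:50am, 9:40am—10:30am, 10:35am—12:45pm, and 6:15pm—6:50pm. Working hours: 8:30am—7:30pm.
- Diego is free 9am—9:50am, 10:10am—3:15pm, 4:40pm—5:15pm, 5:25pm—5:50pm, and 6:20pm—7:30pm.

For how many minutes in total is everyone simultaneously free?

295 minutes

Wyatt free within 08:30–19:30: 08:50–09:40, 10:30–10:35, 12:45–18:15, 18:50–19:30.
Wyatt ∩ Diego: 09:00–09:40, 10:30–10:35, 12:45–15:15, 16:40–17:15, 17:25–17:50, 18:50–19:30.
Total common minutes: 40 + 5 + 150 + 35 + 25 + 40 = 295.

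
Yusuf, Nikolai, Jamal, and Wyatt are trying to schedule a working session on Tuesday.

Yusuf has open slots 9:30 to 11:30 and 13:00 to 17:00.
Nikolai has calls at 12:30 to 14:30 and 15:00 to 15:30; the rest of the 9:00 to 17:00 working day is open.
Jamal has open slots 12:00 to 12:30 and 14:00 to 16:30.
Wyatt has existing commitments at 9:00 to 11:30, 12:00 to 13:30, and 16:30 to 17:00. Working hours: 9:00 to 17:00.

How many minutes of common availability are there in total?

90 minutes

Nikolai free within 09:00–17:00: 09:00–12:30, 14:30–15:00, 15:30–17:00.
Wyatt free within 09:00–17:00: 11:30–12:00, 13:30–16:30.
Yusuf ∩ Nikolai: 09:30–11:30, 14:30–15:00, 15:30–17:00.
Yusuf ∩ Nikolai ∩ Jamal: 14:30–15:00, 15:30–16:30.
Yusuf ∩ Nikolai ∩ Jamal ∩ Wyatt: 14:30–15:00, 15:30–16:30.
Total common minutes: 30 + 60 = 90.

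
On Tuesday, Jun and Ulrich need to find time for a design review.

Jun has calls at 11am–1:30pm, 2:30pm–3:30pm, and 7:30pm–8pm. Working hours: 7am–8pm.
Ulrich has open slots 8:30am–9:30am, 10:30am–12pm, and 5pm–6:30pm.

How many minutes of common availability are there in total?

180 minutes

Jun free within 07:00–20:00: 07:00–11:00, 13:30–14:30, 15:30–19:30.
Jun ∩ Ulrich: 08:30–09:30, 10:30–11:00, 17:00–18:30.
Total common minutes: 60 + 30 + 90 = 180.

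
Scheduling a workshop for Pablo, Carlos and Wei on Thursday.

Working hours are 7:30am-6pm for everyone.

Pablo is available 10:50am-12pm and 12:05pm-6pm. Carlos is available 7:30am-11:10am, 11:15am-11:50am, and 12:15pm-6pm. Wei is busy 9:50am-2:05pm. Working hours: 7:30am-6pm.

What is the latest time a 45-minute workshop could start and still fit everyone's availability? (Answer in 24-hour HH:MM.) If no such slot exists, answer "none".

Wei free within 07:30–18:00: 07:30–09:50, 14:05–18:00.
Pablo ∩ Carlos: 10:50–11:10, 11:15–11:50, 12:15–18:00.
Pablo ∩ Carlos ∩ Wei: 14:05–18:00.
Windows ≥ 45 min: 14:05–18:00.
Latest start in the last window 14:05–18:00 is 18:00 − 45 min = 17:15.

17:15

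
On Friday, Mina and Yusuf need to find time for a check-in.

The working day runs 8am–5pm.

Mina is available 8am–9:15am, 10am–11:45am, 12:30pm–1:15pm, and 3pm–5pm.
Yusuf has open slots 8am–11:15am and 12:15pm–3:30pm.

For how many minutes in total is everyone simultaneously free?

Mina ∩ Yusuf: 08:00–09:15, 10:00–11:15, 12:30–13:15, 15:00–15:30.
Total common minutes: 75 + 75 + 45 + 30 = 225.

225 minutes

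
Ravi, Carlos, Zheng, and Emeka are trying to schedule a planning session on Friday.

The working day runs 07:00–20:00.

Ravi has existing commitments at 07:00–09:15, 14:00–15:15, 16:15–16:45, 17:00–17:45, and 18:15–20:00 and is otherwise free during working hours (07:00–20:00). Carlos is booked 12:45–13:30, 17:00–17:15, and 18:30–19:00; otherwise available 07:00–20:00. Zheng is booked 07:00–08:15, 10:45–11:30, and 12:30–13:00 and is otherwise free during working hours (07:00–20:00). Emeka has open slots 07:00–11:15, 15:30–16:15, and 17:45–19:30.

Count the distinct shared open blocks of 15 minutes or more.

3

Ravi free within 07:00–20:00: 09:15–14:00, 15:15–16:15, 16:45–17:00, 17:45–18:15.
Carlos free within 07:00–20:00: 07:00–12:45, 13:30–17:00, 17:15–18:30, 19:00–20:00.
Zheng free within 07:00–20:00: 08:15–10:45, 11:30–12:30, 13:00–20:00.
Ravi ∩ Carlos: 09:15–12:45, 13:30–14:00, 15:15–16:15, 16:45–17:00, 17:45–18:15.
Ravi ∩ Carlos ∩ Zheng: 09:15–10:45, 11:30–12:30, 13:30–14:00, 15:15–16:15, 16:45–17:00, 17:45–18:15.
Ravi ∩ Carlos ∩ Zheng ∩ Emeka: 09:15–10:45, 15:30–16:15, 17:45–18:15.
Windows ≥ 15 min: 09:15–10:45, 15:30–16:15, 17:45–18:15.
That's 3 windows.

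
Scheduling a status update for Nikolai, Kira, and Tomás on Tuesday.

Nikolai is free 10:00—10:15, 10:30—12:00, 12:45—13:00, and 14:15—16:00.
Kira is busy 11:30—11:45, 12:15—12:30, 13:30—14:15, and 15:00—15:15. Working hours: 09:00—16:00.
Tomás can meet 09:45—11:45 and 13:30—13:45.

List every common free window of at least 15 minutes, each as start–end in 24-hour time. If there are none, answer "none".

10:00–10:15, 10:30–11:30

Kira free within 09:00–16:00: 09:00–11:30, 11:45–12:15, 12:30–13:30, 14:15–15:00, 15:15–16:00.
Nikolai ∩ Kira: 10:00–10:15, 10:30–11:30, 11:45–12:00, 12:45–13:00, 14:15–15:00, 15:15–16:00.
Nikolai ∩ Kira ∩ Tomás: 10:00–10:15, 10:30–11:30.
Windows ≥ 15 min: 10:00–10:15, 10:30–11:30.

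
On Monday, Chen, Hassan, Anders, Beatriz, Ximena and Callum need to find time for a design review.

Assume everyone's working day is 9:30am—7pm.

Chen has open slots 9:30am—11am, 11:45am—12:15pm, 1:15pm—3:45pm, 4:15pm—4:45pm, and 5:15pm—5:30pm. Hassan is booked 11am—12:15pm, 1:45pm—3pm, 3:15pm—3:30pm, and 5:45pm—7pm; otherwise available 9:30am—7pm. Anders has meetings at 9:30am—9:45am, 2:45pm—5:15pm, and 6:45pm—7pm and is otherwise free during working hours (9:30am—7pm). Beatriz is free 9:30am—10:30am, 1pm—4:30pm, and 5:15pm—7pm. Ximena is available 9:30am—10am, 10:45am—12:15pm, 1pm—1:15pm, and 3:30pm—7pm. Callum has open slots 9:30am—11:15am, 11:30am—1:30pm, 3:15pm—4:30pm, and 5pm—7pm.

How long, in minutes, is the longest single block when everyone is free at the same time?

Hassan free within 09:30–19:00: 09:30–11:00, 12:15–13:45, 15:00–15:15, 15:30–17:45.
Anders free within 09:30–19:00: 09:45–14:45, 17:15–18:45.
Chen ∩ Hassan: 09:30–11:00, 13:15–13:45, 15:00–15:15, 15:30–15:45, 16:15–16:45, 17:15–17:30.
Chen ∩ Hassan ∩ Anders: 09:45–11:00, 13:15–13:45, 17:15–17:30.
Chen ∩ Hassan ∩ Anders ∩ Beatriz: 09:45–10:30, 13:15–13:45, 17:15–17:30.
Chen ∩ Hassan ∩ Anders ∩ Beatriz ∩ Ximena: 09:45–10:00, 17:15–17:30.
Chen ∩ Hassan ∩ Anders ∩ Beatriz ∩ Ximena ∩ Callum: 09:45–10:00, 17:15–17:30.
Common window lengths: 15, 15 min; longest is 15.

15 minutes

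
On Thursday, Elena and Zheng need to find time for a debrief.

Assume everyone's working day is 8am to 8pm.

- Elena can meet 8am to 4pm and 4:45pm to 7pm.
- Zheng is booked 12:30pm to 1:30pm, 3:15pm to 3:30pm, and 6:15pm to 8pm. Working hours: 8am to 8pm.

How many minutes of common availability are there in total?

Zheng free within 08:00–20:00: 08:00–12:30, 13:30–15:15, 15:30–18:15.
Elena ∩ Zheng: 08:00–12:30, 13:30–15:15, 15:30–16:00, 16:45–18:15.
Total common minutes: 270 + 105 + 30 + 90 = 495.

495 minutes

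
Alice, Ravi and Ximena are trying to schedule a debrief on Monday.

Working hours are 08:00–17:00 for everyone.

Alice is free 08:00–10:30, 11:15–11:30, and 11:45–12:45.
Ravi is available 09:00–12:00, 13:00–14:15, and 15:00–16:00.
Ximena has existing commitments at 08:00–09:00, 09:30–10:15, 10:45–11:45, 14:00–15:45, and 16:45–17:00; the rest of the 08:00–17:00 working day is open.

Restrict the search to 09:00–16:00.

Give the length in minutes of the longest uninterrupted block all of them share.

Ximena free within 08:00–17:00: 09:00–09:30, 10:15–10:45, 11:45–14:00, 15:45–16:45.
Alice ∩ Ravi: 09:00–10:30, 11:15–11:30, 11:45–12:00.
Alice ∩ Ravi ∩ Ximena: 09:00–09:30, 10:15–10:30, 11:45–12:00.
Restricted to 09:00–16:00: 09:00–09:30, 10:15–10:30, 11:45–12:00.
Common window lengths: 30, 15, 15 min; longest is 30.

30 minutes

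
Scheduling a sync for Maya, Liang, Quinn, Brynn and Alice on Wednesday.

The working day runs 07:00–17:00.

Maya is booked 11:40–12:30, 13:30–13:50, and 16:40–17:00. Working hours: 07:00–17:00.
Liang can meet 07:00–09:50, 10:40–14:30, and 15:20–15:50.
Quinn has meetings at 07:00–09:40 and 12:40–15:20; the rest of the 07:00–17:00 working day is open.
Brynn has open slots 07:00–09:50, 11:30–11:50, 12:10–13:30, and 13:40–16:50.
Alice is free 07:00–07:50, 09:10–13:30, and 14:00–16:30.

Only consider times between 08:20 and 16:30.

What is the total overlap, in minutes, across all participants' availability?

Maya free within 07:00–17:00: 07:00–11:40, 12:30–13:30, 13:50–16:40.
Quinn free within 07:00–17:00: 09:40–12:40, 15:20–17:00.
Maya ∩ Liang: 07:00–09:50, 10:40–11:40, 12:30–13:30, 13:50–14:30, 15:20–15:50.
Maya ∩ Liang ∩ Quinn: 09:40–09:50, 10:40–11:40, 12:30–12:40, 15:20–15:50.
Maya ∩ Liang ∩ Quinn ∩ Brynn: 09:40–09:50, 11:30–11:40, 12:30–12:40, 15:20–15:50.
Maya ∩ Liang ∩ Quinn ∩ Brynn ∩ Alice: 09:40–09:50, 11:30–11:40, 12:30–12:40, 15:20–15:50.
Restricted to 08:20–16:30: 09:40–09:50, 11:30–11:40, 12:30–12:40, 15:20–15:50.
Total common minutes: 10 + 10 + 10 + 30 = 60.

60 minutes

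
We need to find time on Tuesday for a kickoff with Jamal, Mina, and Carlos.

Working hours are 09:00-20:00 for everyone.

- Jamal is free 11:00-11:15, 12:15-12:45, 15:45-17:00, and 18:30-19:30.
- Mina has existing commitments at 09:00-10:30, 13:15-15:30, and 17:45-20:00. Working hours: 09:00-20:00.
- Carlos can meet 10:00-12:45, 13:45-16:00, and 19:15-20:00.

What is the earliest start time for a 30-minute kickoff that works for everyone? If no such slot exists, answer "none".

Mina free within 09:00–20:00: 10:30–13:15, 15:30–17:45.
Jamal ∩ Mina: 11:00–11:15, 12:15–12:45, 15:45–17:00.
Jamal ∩ Mina ∩ Carlos: 11:00–11:15, 12:15–12:45, 15:45–16:00.
Windows ≥ 30 min: 12:15–12:45.
Earliest such window starts at 12:15.

12:15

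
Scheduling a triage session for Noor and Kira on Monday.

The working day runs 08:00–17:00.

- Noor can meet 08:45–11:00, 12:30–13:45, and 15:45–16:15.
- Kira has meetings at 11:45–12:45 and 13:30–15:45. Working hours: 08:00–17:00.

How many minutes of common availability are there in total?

Kira free within 08:00–17:00: 08:00–11:45, 12:45–13:30, 15:45–17:00.
Noor ∩ Kira: 08:45–11:00, 12:45–13:30, 15:45–16:15.
Total common minutes: 135 + 45 + 30 = 210.

210 minutes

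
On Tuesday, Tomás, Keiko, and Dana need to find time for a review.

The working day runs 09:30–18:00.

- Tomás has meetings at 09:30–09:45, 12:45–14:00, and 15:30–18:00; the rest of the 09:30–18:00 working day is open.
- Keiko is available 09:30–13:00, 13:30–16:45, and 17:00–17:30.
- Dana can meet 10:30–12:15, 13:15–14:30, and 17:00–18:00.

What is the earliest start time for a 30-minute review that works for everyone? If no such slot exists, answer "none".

10:30

Tomás free within 09:30–18:00: 09:45–12:45, 14:00–15:30.
Tomás ∩ Keiko: 09:45–12:45, 14:00–15:30.
Tomás ∩ Keiko ∩ Dana: 10:30–12:15, 14:00–14:30.
Windows ≥ 30 min: 10:30–12:15, 14:00–14:30.
Earliest such window starts at 10:30.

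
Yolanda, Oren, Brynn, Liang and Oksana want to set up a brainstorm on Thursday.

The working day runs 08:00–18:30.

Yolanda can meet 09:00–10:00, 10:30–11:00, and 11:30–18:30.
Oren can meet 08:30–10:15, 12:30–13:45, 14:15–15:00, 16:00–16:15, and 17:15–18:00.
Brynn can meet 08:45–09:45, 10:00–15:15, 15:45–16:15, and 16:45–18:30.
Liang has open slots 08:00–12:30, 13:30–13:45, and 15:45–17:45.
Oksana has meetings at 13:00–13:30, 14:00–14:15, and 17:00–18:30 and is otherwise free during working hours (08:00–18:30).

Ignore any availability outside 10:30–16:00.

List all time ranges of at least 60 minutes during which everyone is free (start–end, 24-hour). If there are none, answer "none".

Oksana free within 08:00–18:30: 08:00–13:00, 13:30–14:00, 14:15–17:00.
Yolanda ∩ Oren: 09:00–10:00, 12:30–13:45, 14:15–15:00, 16:00–16:15, 17:15–18:00.
Yolanda ∩ Oren ∩ Brynn: 09:00–09:45, 12:30–13:45, 14:15–15:00, 16:00–16:15, 17:15–18:00.
Yolanda ∩ Oren ∩ Brynn ∩ Liang: 09:00–09:45, 13:30–13:45, 16:00–16:15, 17:15–17:45.
Yolanda ∩ Oren ∩ Brynn ∩ Liang ∩ Oksana: 09:00–09:45, 13:30–13:45, 16:00–16:15.
Restricted to 10:30–16:00: 13:30–13:45.
Windows ≥ 60 min: (none).

none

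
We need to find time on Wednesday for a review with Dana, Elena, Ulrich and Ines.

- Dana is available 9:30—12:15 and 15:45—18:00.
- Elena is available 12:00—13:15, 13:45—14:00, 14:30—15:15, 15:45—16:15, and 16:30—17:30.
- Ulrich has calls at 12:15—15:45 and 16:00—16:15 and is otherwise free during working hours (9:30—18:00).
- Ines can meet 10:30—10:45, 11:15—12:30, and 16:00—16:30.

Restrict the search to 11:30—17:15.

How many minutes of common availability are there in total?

Ulrich free within 09:30–18:00: 09:30–12:15, 15:45–16:00, 16:15–18:00.
Dana ∩ Elena: 12:00–12:15, 15:45–16:15, 16:30–17:30.
Dana ∩ Elena ∩ Ulrich: 12:00–12:15, 15:45–16:00, 16:30–17:30.
Dana ∩ Elena ∩ Ulrich ∩ Ines: 12:00–12:15.
Restricted to 11:30–17:15: 12:00–12:15.
Total common minutes: 15.

15 minutes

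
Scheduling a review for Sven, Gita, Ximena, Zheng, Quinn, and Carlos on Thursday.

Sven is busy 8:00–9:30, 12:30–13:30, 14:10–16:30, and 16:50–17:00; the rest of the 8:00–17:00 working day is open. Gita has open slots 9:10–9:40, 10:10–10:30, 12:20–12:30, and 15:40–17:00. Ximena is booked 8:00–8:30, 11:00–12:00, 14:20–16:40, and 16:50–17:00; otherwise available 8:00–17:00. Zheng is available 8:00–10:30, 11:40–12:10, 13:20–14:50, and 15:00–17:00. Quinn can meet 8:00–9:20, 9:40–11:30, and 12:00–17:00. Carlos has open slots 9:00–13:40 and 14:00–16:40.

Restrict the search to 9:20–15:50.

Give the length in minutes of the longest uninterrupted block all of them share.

20 minutes

Sven free within 08:00–17:00: 09:30–12:30, 13:30–14:10, 16:30–16:50.
Ximena free within 08:00–17:00: 08:30–11:00, 12:00–14:20, 16:40–16:50.
Sven ∩ Gita: 09:30–09:40, 10:10–10:30, 12:20–12:30, 16:30–16:50.
Sven ∩ Gita ∩ Ximena: 09:30–09:40, 10:10–10:30, 12:20–12:30, 16:40–16:50.
Sven ∩ Gita ∩ Ximena ∩ Zheng: 09:30–09:40, 10:10–10:30, 16:40–16:50.
Sven ∩ Gita ∩ Ximena ∩ Zheng ∩ Quinn: 10:10–10:30, 16:40–16:50.
Sven ∩ Gita ∩ Ximena ∩ Zheng ∩ Quinn ∩ Carlos: 10:10–10:30.
Restricted to 09:20–15:50: 10:10–10:30.
Single common window of 20 minutes.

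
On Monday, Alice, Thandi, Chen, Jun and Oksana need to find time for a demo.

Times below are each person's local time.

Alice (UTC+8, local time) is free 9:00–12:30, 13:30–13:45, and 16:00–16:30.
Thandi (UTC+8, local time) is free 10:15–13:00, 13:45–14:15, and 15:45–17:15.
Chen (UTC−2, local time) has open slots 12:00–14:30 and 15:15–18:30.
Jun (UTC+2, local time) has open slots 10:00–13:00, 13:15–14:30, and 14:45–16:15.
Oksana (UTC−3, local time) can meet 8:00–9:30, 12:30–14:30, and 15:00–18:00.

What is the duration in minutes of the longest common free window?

0 minutes

Alice → UTC: 01:00–04:30, 05:30–05:45, 08:00–08:30.
Thandi → UTC: 02:15–05:00, 05:45–06:15, 07:45–09:15.
Chen → UTC: 14:00–16:30, 17:15–20:30.
Jun → UTC: 08:00–11:00, 11:15–12:30, 12:45–14:15.
Oksana → UTC: 11:00–12:30, 15:30–17:30, 18:00–21:00.
Alice ∩ Thandi: 02:15–04:30, 08:00–08:30.
Alice ∩ Thandi ∩ Chen: (none).
Alice ∩ Thandi ∩ Chen ∩ Jun: (none).
Alice ∩ Thandi ∩ Chen ∩ Jun ∩ Oksana: (none).
No common window.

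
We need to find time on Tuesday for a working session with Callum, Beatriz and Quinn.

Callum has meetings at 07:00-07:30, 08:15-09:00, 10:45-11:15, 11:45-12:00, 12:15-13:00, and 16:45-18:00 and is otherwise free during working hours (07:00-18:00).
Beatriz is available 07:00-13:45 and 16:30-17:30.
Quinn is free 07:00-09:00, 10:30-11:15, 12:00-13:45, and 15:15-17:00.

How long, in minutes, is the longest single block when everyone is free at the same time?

Callum free within 07:00–18:00: 07:30–08:15, 09:00–10:45, 11:15–11:45, 12:00–12:15, 13:00–16:45.
Callum ∩ Beatriz: 07:30–08:15, 09:00–10:45, 11:15–11:45, 12:00–12:15, 13:00–13:45, 16:30–16:45.
Callum ∩ Beatriz ∩ Quinn: 07:30–08:15, 10:30–10:45, 12:00–12:15, 13:00–13:45, 16:30–16:45.
Common window lengths: 45, 15, 15, 45, 15 min; longest is 45.

45 minutes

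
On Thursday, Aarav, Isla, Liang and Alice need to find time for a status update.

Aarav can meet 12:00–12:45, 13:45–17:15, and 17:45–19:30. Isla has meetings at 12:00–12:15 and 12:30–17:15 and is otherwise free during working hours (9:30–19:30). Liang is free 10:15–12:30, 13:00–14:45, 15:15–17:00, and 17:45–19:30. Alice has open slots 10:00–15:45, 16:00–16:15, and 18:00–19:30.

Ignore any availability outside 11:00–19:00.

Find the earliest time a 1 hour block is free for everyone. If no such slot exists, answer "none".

18:00

Isla free within 09:30–19:30: 09:30–12:00, 12:15–12:30, 17:15–19:30.
Aarav ∩ Isla: 12:15–12:30, 17:45–19:30.
Aarav ∩ Isla ∩ Liang: 12:15–12:30, 17:45–19:30.
Aarav ∩ Isla ∩ Liang ∩ Alice: 12:15–12:30, 18:00–19:30.
Restricted to 11:00–19:00: 12:15–12:30, 18:00–19:00.
Windows ≥ 60 min: 18:00–19:00.
Earliest such window starts at 18:00.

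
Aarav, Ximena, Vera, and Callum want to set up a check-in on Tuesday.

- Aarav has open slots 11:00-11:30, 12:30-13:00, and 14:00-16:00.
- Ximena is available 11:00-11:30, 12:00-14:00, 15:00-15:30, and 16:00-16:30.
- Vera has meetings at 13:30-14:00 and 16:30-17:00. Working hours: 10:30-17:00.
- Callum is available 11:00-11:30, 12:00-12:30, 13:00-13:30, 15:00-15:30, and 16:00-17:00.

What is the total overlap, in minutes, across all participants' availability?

Vera free within 10:30–17:00: 10:30–13:30, 14:00–16:30.
Aarav ∩ Ximena: 11:00–11:30, 12:30–13:00, 15:00–15:30.
Aarav ∩ Ximena ∩ Vera: 11:00–11:30, 12:30–13:00, 15:00–15:30.
Aarav ∩ Ximena ∩ Vera ∩ Callum: 11:00–11:30, 15:00–15:30.
Total common minutes: 30 + 30 = 60.

60 minutes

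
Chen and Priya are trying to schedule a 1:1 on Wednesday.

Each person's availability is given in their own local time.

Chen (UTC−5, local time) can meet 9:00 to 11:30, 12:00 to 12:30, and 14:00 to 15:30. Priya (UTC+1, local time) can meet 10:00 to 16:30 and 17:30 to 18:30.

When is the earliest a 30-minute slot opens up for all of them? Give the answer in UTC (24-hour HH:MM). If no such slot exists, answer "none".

14:00

Chen → UTC: 14:00–16:30, 17:00–17:30, 19:00–20:30.
Priya → UTC: 09:00–15:30, 16:30–17:30.
Chen ∩ Priya: 14:00–15:30, 17:00–17:30.
Windows ≥ 30 min: 14:00–15:30, 17:00–17:30.
Earliest such window starts at 14:00.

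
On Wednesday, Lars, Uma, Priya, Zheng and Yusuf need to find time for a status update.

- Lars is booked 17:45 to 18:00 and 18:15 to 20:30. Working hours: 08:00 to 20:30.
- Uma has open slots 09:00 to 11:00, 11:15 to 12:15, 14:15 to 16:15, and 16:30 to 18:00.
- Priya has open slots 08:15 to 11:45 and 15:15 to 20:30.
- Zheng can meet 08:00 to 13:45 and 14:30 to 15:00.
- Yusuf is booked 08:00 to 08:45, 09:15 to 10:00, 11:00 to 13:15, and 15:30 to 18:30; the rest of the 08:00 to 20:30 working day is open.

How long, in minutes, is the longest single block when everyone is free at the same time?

60 minutes

Lars free within 08:00–20:30: 08:00–17:45, 18:00–18:15.
Yusuf free within 08:00–20:30: 08:45–09:15, 10:00–11:00, 13:15–15:30, 18:30–20:30.
Lars ∩ Uma: 09:00–11:00, 11:15–12:15, 14:15–16:15, 16:30–17:45.
Lars ∩ Uma ∩ Priya: 09:00–11:00, 11:15–11:45, 15:15–16:15, 16:30–17:45.
Lars ∩ Uma ∩ Priya ∩ Zheng: 09:00–11:00, 11:15–11:45.
Lars ∩ Uma ∩ Priya ∩ Zheng ∩ Yusuf: 09:00–09:15, 10:00–11:00.
Common window lengths: 15, 60 min; longest is 60.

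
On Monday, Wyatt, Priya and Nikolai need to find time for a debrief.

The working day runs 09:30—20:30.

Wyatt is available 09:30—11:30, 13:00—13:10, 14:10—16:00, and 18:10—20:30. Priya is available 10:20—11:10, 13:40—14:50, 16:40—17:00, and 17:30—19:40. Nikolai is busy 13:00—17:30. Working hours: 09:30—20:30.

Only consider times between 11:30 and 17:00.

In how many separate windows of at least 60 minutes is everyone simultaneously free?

0

Nikolai free within 09:30–20:30: 09:30–13:00, 17:30–20:30.
Wyatt ∩ Priya: 10:20–11:10, 14:10–14:50, 18:10–19:40.
Wyatt ∩ Priya ∩ Nikolai: 10:20–11:10, 18:10–19:40.
Restricted to 11:30–17:00: (none).
Windows ≥ 60 min: (none).
That's 0 windows.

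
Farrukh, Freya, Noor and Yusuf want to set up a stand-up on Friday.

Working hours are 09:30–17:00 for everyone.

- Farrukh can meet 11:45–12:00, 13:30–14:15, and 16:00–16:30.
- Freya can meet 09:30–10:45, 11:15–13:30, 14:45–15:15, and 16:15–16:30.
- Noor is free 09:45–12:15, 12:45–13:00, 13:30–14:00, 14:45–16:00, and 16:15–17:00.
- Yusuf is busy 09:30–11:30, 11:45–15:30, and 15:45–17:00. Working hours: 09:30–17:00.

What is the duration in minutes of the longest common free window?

0 minutes

Yusuf free within 09:30–17:00: 11:30–11:45, 15:30–15:45.
Farrukh ∩ Freya: 11:45–12:00, 16:15–16:30.
Farrukh ∩ Freya ∩ Noor: 11:45–12:00, 16:15–16:30.
Farrukh ∩ Freya ∩ Noor ∩ Yusuf: (none).
No common window.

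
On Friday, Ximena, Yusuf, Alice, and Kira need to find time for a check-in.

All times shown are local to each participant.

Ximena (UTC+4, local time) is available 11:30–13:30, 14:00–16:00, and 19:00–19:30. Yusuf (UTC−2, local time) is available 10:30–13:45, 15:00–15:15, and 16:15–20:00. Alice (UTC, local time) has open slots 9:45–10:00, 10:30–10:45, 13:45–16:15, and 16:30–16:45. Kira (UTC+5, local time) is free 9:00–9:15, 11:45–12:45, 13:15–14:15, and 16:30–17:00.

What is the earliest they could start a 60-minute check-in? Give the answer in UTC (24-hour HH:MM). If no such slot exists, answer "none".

none

Ximena → UTC: 07:30–09:30, 10:00–12:00, 15:00–15:30.
Yusuf → UTC: 12:30–15:45, 17:00–17:15, 18:15–22:00.
Alice → UTC: 09:45–10:00, 10:30–10:45, 13:45–16:15, 16:30–16:45.
Kira → UTC: 04:00–04:15, 06:45–07:45, 08:15–09:15, 11:30–12:00.
Ximena ∩ Yusuf: 15:00–15:30.
Ximena ∩ Yusuf ∩ Alice: 15:00–15:30.
Ximena ∩ Yusuf ∩ Alice ∩ Kira: (none).
Windows ≥ 60 min: (none).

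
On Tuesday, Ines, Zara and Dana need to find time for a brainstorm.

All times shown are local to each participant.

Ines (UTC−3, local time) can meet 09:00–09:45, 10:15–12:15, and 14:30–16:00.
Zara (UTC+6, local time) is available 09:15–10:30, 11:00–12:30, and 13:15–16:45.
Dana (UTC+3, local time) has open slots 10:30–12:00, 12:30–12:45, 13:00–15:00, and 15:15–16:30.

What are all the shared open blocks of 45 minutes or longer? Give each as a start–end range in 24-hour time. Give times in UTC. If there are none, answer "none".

none

Ines → UTC: 12:00–12:45, 13:15–15:15, 17:30–19:00.
Zara → UTC: 03:15–04:30, 05:00–06:30, 07:15–10:45.
Dana → UTC: 07:30–09:00, 09:30–09:45, 10:00–12:00, 12:15–13:30.
Ines ∩ Zara: (none).
Ines ∩ Zara ∩ Dana: (none).
Windows ≥ 45 min: (none).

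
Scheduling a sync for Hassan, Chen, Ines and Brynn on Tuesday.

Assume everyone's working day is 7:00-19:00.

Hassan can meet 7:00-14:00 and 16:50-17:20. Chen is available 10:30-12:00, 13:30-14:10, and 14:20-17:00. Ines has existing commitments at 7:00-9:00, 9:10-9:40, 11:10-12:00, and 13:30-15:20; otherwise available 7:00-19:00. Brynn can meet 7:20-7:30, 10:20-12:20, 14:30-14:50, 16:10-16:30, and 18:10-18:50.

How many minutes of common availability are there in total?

40 minutes

Ines free within 07:00–19:00: 09:00–09:10, 09:40–11:10, 12:00–13:30, 15:20–19:00.
Hassan ∩ Chen: 10:30–12:00, 13:30–14:00, 16:50–17:00.
Hassan ∩ Chen ∩ Ines: 10:30–11:10, 16:50–17:00.
Hassan ∩ Chen ∩ Ines ∩ Brynn: 10:30–11:10.
Total common minutes: 40.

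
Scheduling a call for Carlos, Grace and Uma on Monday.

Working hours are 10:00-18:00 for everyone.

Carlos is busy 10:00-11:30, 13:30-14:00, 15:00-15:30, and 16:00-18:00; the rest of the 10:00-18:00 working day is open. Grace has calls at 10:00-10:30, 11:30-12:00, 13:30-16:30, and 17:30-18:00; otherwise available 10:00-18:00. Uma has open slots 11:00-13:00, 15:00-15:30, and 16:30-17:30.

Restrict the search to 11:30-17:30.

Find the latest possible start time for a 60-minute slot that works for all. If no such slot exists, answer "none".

12:00

Carlos free within 10:00–18:00: 11:30–13:30, 14:00–15:00, 15:30–16:00.
Grace free within 10:00–18:00: 10:30–11:30, 12:00–13:30, 16:30–17:30.
Carlos ∩ Grace: 12:00–13:30.
Carlos ∩ Grace ∩ Uma: 12:00–13:00.
Restricted to 11:30–17:30: 12:00–13:00.
Windows ≥ 60 min: 12:00–13:00.
Latest start in the last window 12:00–13:00 is 13:00 − 60 min = 12:00.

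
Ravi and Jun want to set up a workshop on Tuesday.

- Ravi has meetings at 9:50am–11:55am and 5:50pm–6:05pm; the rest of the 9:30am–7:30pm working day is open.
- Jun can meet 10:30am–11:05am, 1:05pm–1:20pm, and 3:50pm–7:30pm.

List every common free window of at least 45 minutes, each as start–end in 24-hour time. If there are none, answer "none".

Ravi free within 09:30–19:30: 09:30–09:50, 11:55–17:50, 18:05–19:30.
Ravi ∩ Jun: 13:05–13:20, 15:50–17:50, 18:05–19:30.
Windows ≥ 45 min: 15:50–17:50, 18:05–19:30.

15:50–17:50, 18:05–19:30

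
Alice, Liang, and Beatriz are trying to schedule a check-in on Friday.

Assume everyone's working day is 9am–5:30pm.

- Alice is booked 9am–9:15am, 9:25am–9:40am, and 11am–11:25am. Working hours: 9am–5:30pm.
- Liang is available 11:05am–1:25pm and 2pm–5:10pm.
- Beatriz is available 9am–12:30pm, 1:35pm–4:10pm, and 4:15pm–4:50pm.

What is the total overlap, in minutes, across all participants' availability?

Alice free within 09:00–17:30: 09:15–09:25, 09:40–11:00, 11:25–17:30.
Alice ∩ Liang: 11:25–13:25, 14:00–17:10.
Alice ∩ Liang ∩ Beatriz: 11:25–12:30, 14:00–16:10, 16:15–16:50.
Total common minutes: 65 + 130 + 35 = 230.

230 minutes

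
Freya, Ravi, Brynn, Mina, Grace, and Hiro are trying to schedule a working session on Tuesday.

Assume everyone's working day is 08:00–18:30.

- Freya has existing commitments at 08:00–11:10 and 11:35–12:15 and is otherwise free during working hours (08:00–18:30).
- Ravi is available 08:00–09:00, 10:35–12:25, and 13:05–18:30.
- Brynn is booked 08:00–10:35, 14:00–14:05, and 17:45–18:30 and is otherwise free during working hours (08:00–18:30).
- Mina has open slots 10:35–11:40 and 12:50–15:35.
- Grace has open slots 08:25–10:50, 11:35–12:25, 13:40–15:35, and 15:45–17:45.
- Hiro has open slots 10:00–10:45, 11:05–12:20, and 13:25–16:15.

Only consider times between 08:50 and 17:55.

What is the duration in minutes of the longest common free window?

90 minutes

Freya free within 08:00–18:30: 11:10–11:35, 12:15–18:30.
Brynn free within 08:00–18:30: 10:35–14:00, 14:05–17:45.
Freya ∩ Ravi: 11:10–11:35, 12:15–12:25, 13:05–18:30.
Freya ∩ Ravi ∩ Brynn: 11:10–11:35, 12:15–12:25, 13:05–14:00, 14:05–17:45.
Freya ∩ Ravi ∩ Brynn ∩ Mina: 11:10–11:35, 13:05–14:00, 14:05–15:35.
Freya ∩ Ravi ∩ Brynn ∩ Mina ∩ Grace: 13:40–14:00, 14:05–15:35.
Freya ∩ Ravi ∩ Brynn ∩ Mina ∩ Grace ∩ Hiro: 13:40–14:00, 14:05–15:35.
Restricted to 08:50–17:55: 13:40–14:00, 14:05–15:35.
Common window lengths: 20, 90 min; longest is 90.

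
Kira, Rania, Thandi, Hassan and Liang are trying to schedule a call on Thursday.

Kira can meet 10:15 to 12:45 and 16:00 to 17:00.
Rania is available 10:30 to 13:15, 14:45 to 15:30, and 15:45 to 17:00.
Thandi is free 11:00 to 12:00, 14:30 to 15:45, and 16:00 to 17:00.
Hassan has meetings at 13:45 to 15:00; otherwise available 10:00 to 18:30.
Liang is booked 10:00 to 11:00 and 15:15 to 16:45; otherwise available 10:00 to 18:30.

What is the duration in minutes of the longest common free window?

Hassan free within 10:00–18:30: 10:00–13:45, 15:00–18:30.
Liang free within 10:00–18:30: 11:00–15:15, 16:45–18:30.
Kira ∩ Rania: 10:30–12:45, 16:00–17:00.
Kira ∩ Rania ∩ Thandi: 11:00–12:00, 16:00–17:00.
Kira ∩ Rania ∩ Thandi ∩ Hassan: 11:00–12:00, 16:00–17:00.
Kira ∩ Rania ∩ Thandi ∩ Hassan ∩ Liang: 11:00–12:00, 16:45–17:00.
Common window lengths: 60, 15 min; longest is 60.

60 minutes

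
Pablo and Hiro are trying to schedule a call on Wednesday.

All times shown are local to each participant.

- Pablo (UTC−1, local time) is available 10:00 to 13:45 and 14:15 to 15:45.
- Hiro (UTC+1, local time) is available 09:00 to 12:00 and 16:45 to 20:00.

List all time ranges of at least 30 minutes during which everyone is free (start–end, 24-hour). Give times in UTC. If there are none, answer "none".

15:45–16:45

Pablo → UTC: 11:00–14:45, 15:15–16:45.
Hiro → UTC: 08:00–11:00, 15:45–19:00.
Pablo ∩ Hiro: 15:45–16:45.
Windows ≥ 30 min: 15:45–16:45.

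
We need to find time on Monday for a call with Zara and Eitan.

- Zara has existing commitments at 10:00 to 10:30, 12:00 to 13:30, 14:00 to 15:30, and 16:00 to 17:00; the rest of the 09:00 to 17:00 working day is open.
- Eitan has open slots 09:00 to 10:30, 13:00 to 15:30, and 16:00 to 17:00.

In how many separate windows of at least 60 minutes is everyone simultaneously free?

Zara free within 09:00–17:00: 09:00–10:00, 10:30–12:00, 13:30–14:00, 15:30–16:00.
Zara ∩ Eitan: 09:00–10:00, 13:30–14:00.
Windows ≥ 60 min: 09:00–10:00.
That's 1 window.

1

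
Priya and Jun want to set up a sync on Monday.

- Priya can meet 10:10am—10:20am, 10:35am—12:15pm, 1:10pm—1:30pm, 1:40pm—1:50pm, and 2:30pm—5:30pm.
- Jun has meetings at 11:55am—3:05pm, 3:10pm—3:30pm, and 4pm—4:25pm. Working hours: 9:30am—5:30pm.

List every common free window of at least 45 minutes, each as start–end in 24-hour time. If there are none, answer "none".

Jun free within 09:30–17:30: 09:30–11:55, 15:05–15:10, 15:30–16:00, 16:25–17:30.
Priya ∩ Jun: 10:10–10:20, 10:35–11:55, 15:05–15:10, 15:30–16:00, 16:25–17:30.
Windows ≥ 45 min: 10:35–11:55, 16:25–17:30.

10:35–11:55, 16:25–17:30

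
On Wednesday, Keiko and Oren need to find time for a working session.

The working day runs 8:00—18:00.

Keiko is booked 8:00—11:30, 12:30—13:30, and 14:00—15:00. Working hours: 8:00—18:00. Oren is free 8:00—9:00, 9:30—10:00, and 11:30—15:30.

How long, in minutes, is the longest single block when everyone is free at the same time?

Keiko free within 08:00–18:00: 11:30–12:30, 13:30–14:00, 15:00–18:00.
Keiko ∩ Oren: 11:30–12:30, 13:30–14:00, 15:00–15:30.
Common window lengths: 60, 30, 30 min; longest is 60.

60 minutes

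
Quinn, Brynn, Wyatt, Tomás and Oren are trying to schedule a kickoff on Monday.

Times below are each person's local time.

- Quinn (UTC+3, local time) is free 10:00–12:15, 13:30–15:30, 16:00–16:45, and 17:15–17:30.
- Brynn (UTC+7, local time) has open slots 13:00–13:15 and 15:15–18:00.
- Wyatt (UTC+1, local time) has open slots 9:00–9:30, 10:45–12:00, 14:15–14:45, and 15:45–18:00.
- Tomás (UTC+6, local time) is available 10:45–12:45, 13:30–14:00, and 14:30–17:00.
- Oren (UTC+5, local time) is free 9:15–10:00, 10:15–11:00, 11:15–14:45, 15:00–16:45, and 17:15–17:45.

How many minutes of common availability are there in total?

Quinn → UTC: 07:00–09:15, 10:30–12:30, 13:00–13:45, 14:15–14:30.
Brynn → UTC: 06:00–06:15, 08:15–11:00.
Wyatt → UTC: 08:00–08:30, 09:45–11:00, 13:15–13:45, 14:45–17:00.
Tomás → UTC: 04:45–06:45, 07:30–08:00, 08:30–11:00.
Oren → UTC: 04:15–05:00, 05:15–06:00, 06:15–09:45, 10:00–11:45, 12:15–12:45.
Quinn ∩ Brynn: 08:15–09:15, 10:30–11:00.
Quinn ∩ Brynn ∩ Wyatt: 08:15–08:30, 10:30–11:00.
Quinn ∩ Brynn ∩ Wyatt ∩ Tomás: 10:30–11:00.
Quinn ∩ Brynn ∩ Wyatt ∩ Tomás ∩ Oren: 10:30–11:00.
Total common minutes: 30.

30 minutes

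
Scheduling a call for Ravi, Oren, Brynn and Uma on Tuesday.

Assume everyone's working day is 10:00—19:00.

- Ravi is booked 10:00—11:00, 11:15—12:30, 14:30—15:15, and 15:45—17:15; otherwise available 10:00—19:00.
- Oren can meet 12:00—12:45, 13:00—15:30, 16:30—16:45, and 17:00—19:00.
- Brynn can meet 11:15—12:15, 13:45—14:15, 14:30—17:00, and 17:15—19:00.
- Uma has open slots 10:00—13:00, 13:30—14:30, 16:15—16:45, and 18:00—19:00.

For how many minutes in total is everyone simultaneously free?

90 minutes

Ravi free within 10:00–19:00: 11:00–11:15, 12:30–14:30, 15:15–15:45, 17:15–19:00.
Ravi ∩ Oren: 12:30–12:45, 13:00–14:30, 15:15–15:30, 17:15–19:00.
Ravi ∩ Oren ∩ Brynn: 13:45–14:15, 15:15–15:30, 17:15–19:00.
Ravi ∩ Oren ∩ Brynn ∩ Uma: 13:45–14:15, 18:00–19:00.
Total common minutes: 30 + 60 = 90.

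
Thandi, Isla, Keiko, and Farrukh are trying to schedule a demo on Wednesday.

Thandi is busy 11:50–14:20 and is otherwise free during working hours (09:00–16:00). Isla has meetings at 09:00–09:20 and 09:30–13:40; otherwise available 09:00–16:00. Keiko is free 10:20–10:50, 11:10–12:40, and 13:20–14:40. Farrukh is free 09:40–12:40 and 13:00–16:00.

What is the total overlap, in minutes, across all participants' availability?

Thandi free within 09:00–16:00: 09:00–11:50, 14:20–16:00.
Isla free within 09:00–16:00: 09:20–09:30, 13:40–16:00.
Thandi ∩ Isla: 09:20–09:30, 14:20–16:00.
Thandi ∩ Isla ∩ Keiko: 14:20–14:40.
Thandi ∩ Isla ∩ Keiko ∩ Farrukh: 14:20–14:40.
Total common minutes: 20.

20 minutes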